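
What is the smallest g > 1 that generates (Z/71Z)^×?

φ(71) = 71 − 1 = 70 = 2 · 5 · 7.
g is a primitive root iff g^(70/q) ≢ 1 (mod 71) for each prime q ∈ {2, 5, 7}.
g = 2: 2^35 ≡ 1 — hits 1, so not a primitive root.
g = 3: 3^35 ≡ 1 — hits 1, so not a primitive root.
g = 4: 4^35 ≡ 1 — hits 1, so not a primitive root.
g = 5: 5^35 ≡ 1 — hits 1, so not a primitive root.
g = 6: 6^35 ≡ 1 — hits 1, so not a primitive root.
g = 7: 7^35 ≡ 70; 7^14 ≡ 54; 7^10 ≡ 45 — none is 1, so 7 is a primitive root.
The smallest primitive root modulo 71 is 7.

7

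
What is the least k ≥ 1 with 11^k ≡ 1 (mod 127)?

63

By Lagrange's theorem, ord_127(11) divides φ(127) = 127 − 1 = 126 = 2 · 3^2 · 7.
Divisors of 126: 1, 2, 3, 6, 7, 9, 14, 18, 21, 42, 63, 126.
Check 11^d mod 127 for each divisor in increasing order:
11^1 ≡ 11 (mod 127)
11^2 ≡ 121 (mod 127)
11^3 ≡ 61 (mod 127)
11^6 ≡ 38 (mod 127)
11^7 ≡ 37 (mod 127)
11^9 ≡ 32 (mod 127)
11^14 ≡ 99 (mod 127)
11^18 ≡ 8 (mod 127)
11^21 ≡ 107 (mod 127)
11^42 ≡ 19 (mod 127)
11^63 ≡ 1 (mod 127) ✓
The smallest such exponent is 63, so the order of 11 is 63.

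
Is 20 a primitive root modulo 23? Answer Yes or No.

φ(23) = 23 − 1 = 22 = 2 · 11.
It suffices to check that the order of 20 is not a proper divisor of 22: compute 20^(22/q) for q ∈ {2, 11}.
20^11 ≡ 22 (mod 23)  [q = 2: ≢ 1 ✓]
20^2 ≡ 9 (mod 23)  [q = 11: ≢ 1 ✓]
None equal 1, so ord_23(20) = 22: 20 is a primitive root.

Yes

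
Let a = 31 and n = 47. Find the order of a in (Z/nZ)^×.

46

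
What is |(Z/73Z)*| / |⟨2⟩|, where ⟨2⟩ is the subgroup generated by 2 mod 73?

8

By Lagrange's theorem, ord_73(2) divides φ(73) = 73 − 1 = 72 = 2^3 · 3^2.
Divisors of 72: 1, 2, 3, 4, 6, 8, 9, 12, 18, 24, 36, 72.
Evaluate successive powers at the divisors of 72:
2^1 ≡ 2
2^2 ≡ 4
2^3 ≡ 8
2^4 ≡ 16
2^6 ≡ 64
2^8 ≡ 37
2^9 ≡ 1
The order of 2 is 9, so the subgroup it generates has 9 elements.
The index is φ(73) / ord(2) = 72 / 9 = 8.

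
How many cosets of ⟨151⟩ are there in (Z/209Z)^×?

By Lagrange's theorem, ord_209(151) divides φ(209) = φ(11·19) = (11−1)·(19−1) = 10·18 = 180 = 2^2 · 3^2 · 5.
Divisors of 180: 1, 2, 3, 4, 5, 6, 9, 10, 12, 15, 18, 20, 30, 36, 45, 60, 90, 180.
Test each divisor d:
151^1 ≡ 151 (mod 209)
151^2 ≡ 20 (mod 209)
151^3 ≡ 94 (mod 209)
151^4 ≡ 191 (mod 209)
151^5 ≡ 208 (mod 209)
151^6 ≡ 58 (mod 209)
151^9 ≡ 18 (mod 209)
151^10 ≡ 1 (mod 209) ✓
Thus |⟨151⟩| = ord(151) = 10.
[(Z/209Z)^× : ⟨151⟩] = 180/10 = 18.

18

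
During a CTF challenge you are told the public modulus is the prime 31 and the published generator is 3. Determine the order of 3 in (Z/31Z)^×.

30

ord(3) | φ(31) = 31 − 1 = 30 = 2 · 3 · 5.
Divisors of 30: 1, 2, 3, 5, 6, 10, 15, 30.
Check 3^d mod 31 for each divisor in increasing order:
3^1 ≡ 3 (mod 31)
3^2 ≡ 9 (mod 31)
3^3 ≡ 27 (mod 31)
3^5 ≡ 26 (mod 31)
3^6 ≡ 16 (mod 31)
3^10 ≡ 25 (mod 31)
3^15 ≡ 30 (mod 31)
3^30 ≡ 1 (mod 31) ✓
Therefore the multiplicative order of 3 modulo 31 is 30.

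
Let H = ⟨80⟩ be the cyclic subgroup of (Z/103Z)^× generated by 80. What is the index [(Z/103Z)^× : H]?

3

ord(80) | φ(103) = 103 − 1 = 102 = 2 · 3 · 17.
Divisors of 102: 1, 2, 3, 6, 17, 34, 51, 102.
Compute 80^d (mod 103) for the divisors d until we hit 1:
80^1 ≡ 80 (mod 103)
80^2 ≡ 14 (mod 103)
80^3 ≡ 90 (mod 103)
80^6 ≡ 66 (mod 103)
80^17 ≡ 102 (mod 103)
80^34 ≡ 1 (mod 103) ✓
Thus |⟨80⟩| = ord(80) = 34.
[(Z/103Z)^× : ⟨80⟩] = 102/34 = 3.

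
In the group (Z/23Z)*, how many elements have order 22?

10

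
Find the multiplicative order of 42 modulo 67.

22

Since 42 ∈ (Z/67Z)^×, its order divides φ(67) = 67 − 1 = 66 = 2 · 3 · 11.
Divisors of 66: 1, 2, 3, 6, 11, 22, 33, 66.
Evaluate successive powers at the divisors of 66:
42^1 ≡ 42 (mod 67)
42^2 ≡ 22 (mod 67)
42^3 ≡ 53 (mod 67)
42^6 ≡ 62 (mod 67)
42^11 ≡ 66 (mod 67)
42^22 ≡ 1 (mod 67) ✓
The smallest such exponent is 22, so the order of 42 is 22.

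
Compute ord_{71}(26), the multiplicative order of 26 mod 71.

14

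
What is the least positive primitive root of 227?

2

φ(227) = 227 − 1 = 226 = 2 · 113.
Test candidates g = 2, 3, … against the prime factors q ∈ {2, 113} of φ(227): g is a generator iff g^(226/q) ≢ 1 for every such q.
g = 2: 2^113 ≡ 226; 2^2 ≡ 4 — none is 1, so 2 is a primitive root.
Hence the least primitive root of 227 is 2.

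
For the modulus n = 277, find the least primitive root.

φ(277) = 277 − 1 = 276 = 2^2 · 3 · 23.
g is a primitive root iff g^(276/q) ≢ 1 (mod 277) for each prime q ∈ {2, 3, 23}.
g = 2: 2^138 ≡ 276; 2^92 ≡ 1 — hits 1, so not a primitive root.
g = 3: 3^138 ≡ 1 — hits 1, so not a primitive root.
g = 4: 4^138 ≡ 1 — hits 1, so not a primitive root.
g = 5: 5^138 ≡ 276; 5^92 ≡ 116; 5^12 ≡ 27 — none is 1, so 5 is a primitive root.
So 5 is the smallest generator of (Z/277Z)^×.

5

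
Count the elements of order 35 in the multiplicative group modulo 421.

φ(421) = 421 − 1 = 420 = 2^2 · 3 · 5 · 7.
Since (Z/421Z)^× is cyclic of order 420, the number of elements of order d is φ(d) when d | 420 and 0 otherwise.
35 = 5 · 7 divides 420, and φ(35) = 24.

24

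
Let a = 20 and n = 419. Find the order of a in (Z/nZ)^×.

ord(20) | φ(419) = 419 − 1 = 418 = 2 · 11 · 19.
Divisors of 418: 1, 2, 11, 19, 22, 38, 209, 418.
Test each divisor d:
20^1 ≡ 20 (mod 419)
20^2 ≡ 400 (mod 419)
20^11 ≡ 49 (mod 419)
20^19 ≡ 169 (mod 419)
20^22 ≡ 306 (mod 419)
20^38 ≡ 69 (mod 419)
20^209 ≡ 1 (mod 419) ✓
Therefore the multiplicative order of 20 modulo 419 is 209.

209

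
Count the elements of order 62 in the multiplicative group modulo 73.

0

φ(73) = 73 − 1 = 72 = 2^3 · 3^2.
(Z/73Z)^× is cyclic (|G| = 72); a cyclic group of order m has exactly φ(d) elements of each order d | m, and none otherwise.
62 does not divide 72, so no element of (Z/73Z)^× has order 62.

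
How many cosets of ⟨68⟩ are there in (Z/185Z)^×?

The order of 68 must divide φ(185) = φ(5·37) = (5−1)·(37−1) = 4·36 = 144 = 2^4 · 3^2.
Divisors of 144: 1, 2, 3, 4, 6, 8, 9, 12, 16, 18, 24, 36, 48, 72, 144.
Compute 68^d (mod 185) for the divisors d until we hit 1:
68^1 ≡ 68 (mod 185)
68^2 ≡ 184 (mod 185)
68^3 ≡ 117 (mod 185)
68^4 ≡ 1 (mod 185) ✓
Thus |⟨68⟩| = ord(68) = 4.
Index = |(Z/185Z)^×| / |⟨68⟩| = 144 / 4 = 36.

36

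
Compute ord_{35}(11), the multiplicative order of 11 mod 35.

By Lagrange's theorem, ord_35(11) divides φ(35) = φ(5·7) = (5−1)·(7−1) = 4·6 = 24 = 2^3 · 3.
Divisors of 24: 1, 2, 3, 4, 6, 8, 12, 24.
Check 11^d mod 35 for each divisor in increasing order:
11^1 ≡ 11 (mod 35)
11^2 ≡ 16 (mod 35)
11^3 ≡ 1 (mod 35) ✓
The smallest such exponent is 3, so the order of 11 is 3.

3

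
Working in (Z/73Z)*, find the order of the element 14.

By Lagrange's theorem, ord_73(14) divides φ(73) = 73 − 1 = 72 = 2^3 · 3^2.
Divisors of 72: 1, 2, 3, 4, 6, 8, 9, 12, 18, 24, 36, 72.
Compute 14^d (mod 73) for the divisors d until we hit 1:
14^1 ≡ 14 (mod 73)
14^2 ≡ 50 (mod 73)
14^3 ≡ 43 (mod 73)
14^4 ≡ 18 (mod 73)
14^6 ≡ 24 (mod 73)
14^8 ≡ 32 (mod 73)
14^9 ≡ 10 (mod 73)
14^12 ≡ 65 (mod 73)
14^18 ≡ 27 (mod 73)
14^24 ≡ 64 (mod 73)
14^36 ≡ 72 (mod 73)
14^72 ≡ 1 (mod 73) ✓
Therefore the multiplicative order of 14 modulo 73 is 72.

72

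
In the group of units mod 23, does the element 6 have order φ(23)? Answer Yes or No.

φ(23) = 23 − 1 = 22 = 2 · 11.
6 is a primitive root mod 23 iff 6^(φ(23)/q) ≢ 1 for every prime q | φ(23), i.e. q ∈ {2, 11}.
6^11 ≡ 1 (mod 23)  [q = 2: ≡ 1 ✗]
6^2 ≡ 13 (mod 23)  [q = 11: ≢ 1 ✓]
6^11 ≡ 1 shows ord(6) | 11, strictly less than φ(23); not a primitive root.

No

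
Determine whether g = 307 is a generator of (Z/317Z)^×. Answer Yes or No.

No

φ(317) = 317 − 1 = 316 = 2^2 · 79.
Test 307^(316/q) mod 317 for each prime factor q of 316:
307^158 ≡ 1 (mod 317)  [q = 2: ≡ 1 ✗]
307^4 ≡ 173 (mod 317)  [q = 79: ≢ 1 ✓]
The check at q = 2 fails, so 307 generates a proper subgroup.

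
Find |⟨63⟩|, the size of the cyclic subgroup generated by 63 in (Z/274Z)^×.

The order of 63 must divide φ(274) = φ(2)·φ(137) = 1·136 = 136 = 2^3 · 17.
Divisors of 136: 1, 2, 4, 8, 17, 34, 68, 136.
Test each divisor d:
63^1 ≡ 63
63^2 ≡ 133
63^4 ≡ 153
63^8 ≡ 119
63^17 ≡ 273
63^34 ≡ 1
So ord_274(63) = 34.

34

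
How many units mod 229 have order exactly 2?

1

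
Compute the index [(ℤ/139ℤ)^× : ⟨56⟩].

Since 56 ∈ (Z/139Z)^×, its order divides φ(139) = 139 − 1 = 138 = 2 · 3 · 23.
Divisors of 138: 1, 2, 3, 6, 23, 46, 69, 138.
Evaluate successive powers at the divisors of 138:
56^1 ≡ 56
56^2 ≡ 78
56^3 ≡ 59
56^6 ≡ 6
56^23 ≡ 43
56^46 ≡ 42
56^69 ≡ 138
56^138 ≡ 1
The order of 56 is 138, so the subgroup it generates has 138 elements.
Index = |(Z/139Z)^×| / |⟨56⟩| = 138 / 138 = 1.

1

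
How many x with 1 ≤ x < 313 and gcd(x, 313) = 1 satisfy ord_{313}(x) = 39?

24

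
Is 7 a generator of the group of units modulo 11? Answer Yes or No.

Yes

φ(11) = 11 − 1 = 10 = 2 · 5.
An element g generates (Z/11Z)^× iff g^(10/q) ≢ 1 (mod 11) for each prime q ∈ {2, 5}.
7^5 ≡ 10 (mod 11)  [q = 2: ≢ 1 ✓]
7^2 ≡ 5 (mod 11)  [q = 5: ≢ 1 ✓]
All checks pass, so 7 has order 10 and is a primitive root modulo 11.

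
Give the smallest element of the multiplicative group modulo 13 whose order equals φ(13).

2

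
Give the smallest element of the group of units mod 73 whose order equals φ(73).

φ(73) = 73 − 1 = 72 = 2^3 · 3^2.
g is a primitive root iff g^(72/q) ≢ 1 (mod 73) for each prime q ∈ {2, 3}.
g = 2: 2^36 ≡ 1 — hits 1, so not a primitive root.
g = 3: 3^36 ≡ 1 — hits 1, so not a primitive root.
g = 4: 4^36 ≡ 1 — hits 1, so not a primitive root.
g = 5: 5^36 ≡ 72; 5^24 ≡ 8 — none is 1, so 5 is a primitive root.
So 5 is the smallest generator of (Z/73Z)^×.

5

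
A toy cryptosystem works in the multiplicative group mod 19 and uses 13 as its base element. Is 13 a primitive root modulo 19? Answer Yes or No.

φ(19) = 19 − 1 = 18 = 2 · 3^2.
It suffices to check that the order of 13 is not a proper divisor of 18: compute 13^(18/q) for q ∈ {2, 3}.
13^9 ≡ 18 (mod 19)  [q = 2: ≢ 1 ✓]
13^6 ≡ 11 (mod 19)  [q = 3: ≢ 1 ✓]
None equal 1, so ord_19(13) = 18: 13 is a primitive root.

Yes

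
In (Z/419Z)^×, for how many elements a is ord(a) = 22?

10

φ(419) = 419 − 1 = 418 = 2 · 11 · 19.
(Z/419Z)^× is cyclic (|G| = 418); a cyclic group of order m has exactly φ(d) elements of each order d | m, and none otherwise.
22 = 2 · 11 divides 418, and φ(22) = 10.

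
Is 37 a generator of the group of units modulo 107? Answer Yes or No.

φ(107) = 107 − 1 = 106 = 2 · 53.
37 is a primitive root mod 107 iff 37^(φ(107)/q) ≢ 1 for every prime q | φ(107), i.e. q ∈ {2, 53}.
37^53 ≡ 1 (mod 107)  [q = 2: ≡ 1 ✗]
37^2 ≡ 85 (mod 107)  [q = 53: ≢ 1 ✓]
The check at q = 2 fails, so 37 generates a proper subgroup.

No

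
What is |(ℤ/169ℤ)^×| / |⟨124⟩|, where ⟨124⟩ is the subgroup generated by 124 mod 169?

1

ord(124) | φ(169) = φ(13^2) = 13·(13−1) = 156 = 2^2 · 3 · 13.
Divisors of 156: 1, 2, 3, 4, 6, 12, 13, 26, 39, 52, 78, 156.
Compute 124^d (mod 169) for the divisors d until we hit 1:
124^1 ≡ 124 (mod 169)
124^2 ≡ 166 (mod 169)
124^3 ≡ 135 (mod 169)
124^4 ≡ 9 (mod 169)
124^6 ≡ 142 (mod 169)
124^12 ≡ 53 (mod 169)
124^13 ≡ 150 (mod 169)
124^26 ≡ 23 (mod 169)
124^39 ≡ 70 (mod 169)
124^52 ≡ 22 (mod 169)
124^78 ≡ 168 (mod 169)
124^156 ≡ 1 (mod 169) ✓
So ord_169(124) = 156, hence |⟨124⟩| = 156.
The index is φ(169) / ord(124) = 156 / 156 = 1.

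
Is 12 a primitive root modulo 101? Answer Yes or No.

φ(101) = 101 − 1 = 100 = 2^2 · 5^2.
Test 12^(100/q) mod 101 for each prime factor q of 100:
12^50 ≡ 100 (mod 101)  [q = 2: ≢ 1 ✓]
12^20 ≡ 95 (mod 101)  [q = 5: ≢ 1 ✓]
All checks pass, so 12 has order 100 and is a primitive root modulo 101.

Yes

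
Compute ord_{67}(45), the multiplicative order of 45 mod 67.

22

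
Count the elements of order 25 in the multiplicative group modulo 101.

φ(101) = 101 − 1 = 100 = 2^2 · 5^2.
(Z/101Z)^× is cyclic (|G| = 100); a cyclic group of order m has exactly φ(d) elements of each order d | m, and none otherwise.
25 = 5^2 divides 100, and φ(25) = 20.

20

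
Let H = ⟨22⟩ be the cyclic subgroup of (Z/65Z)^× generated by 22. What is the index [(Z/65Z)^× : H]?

4

By Lagrange's theorem, ord_65(22) divides φ(65) = φ(5·13) = (5−1)·(13−1) = 4·12 = 48 = 2^4 · 3.
Divisors of 48: 1, 2, 3, 4, 6, 8, 12, 16, 24, 48.
Evaluate successive powers at the divisors of 48:
22^1 ≡ 22 (mod 65)
22^2 ≡ 29 (mod 65)
22^3 ≡ 53 (mod 65)
22^4 ≡ 61 (mod 65)
22^6 ≡ 14 (mod 65)
22^8 ≡ 16 (mod 65)
22^12 ≡ 1 (mod 65) ✓
The order of 22 is 12, so the subgroup it generates has 12 elements.
The index is φ(65) / ord(22) = 48 / 12 = 4.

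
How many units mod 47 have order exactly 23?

22

φ(47) = 47 − 1 = 46 = 2 · 23.
In a cyclic group of order 46, there are φ(d) elements of order d for each divisor d of 46, and zero for non-divisors.
23 | 46, and φ(23) = 23 − 1 = 22.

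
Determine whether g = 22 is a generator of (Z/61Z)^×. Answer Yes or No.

φ(61) = 61 − 1 = 60 = 2^2 · 3 · 5.
22 is a primitive root mod 61 iff 22^(φ(61)/q) ≢ 1 for every prime q | φ(61), i.e. q ∈ {2, 3, 5}.
22^30 ≡ 1 (mod 61)  [q = 2: ≡ 1 ✗]
22^20 ≡ 47 (mod 61)  [q = 3: ≢ 1 ✓]
22^12 ≡ 9 (mod 61)  [q = 5: ≢ 1 ✓]
The check at q = 2 fails, so 22 generates a proper subgroup.

No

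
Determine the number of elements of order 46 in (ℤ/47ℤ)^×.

22

φ(47) = 47 − 1 = 46 = 2 · 23.
(Z/47Z)^× is cyclic (|G| = 46); a cyclic group of order m has exactly φ(d) elements of each order d | m, and none otherwise.
46 = 2 · 23 divides 46, and φ(46) = 22.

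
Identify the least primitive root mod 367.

6

φ(367) = 367 − 1 = 366 = 2 · 3 · 61.
Test candidates g = 2, 3, … against the prime factors q ∈ {2, 3, 61} of φ(367): g is a generator iff g^(366/q) ≢ 1 for every such q.
g = 2: 2^183 ≡ 1 — hits 1, so not a primitive root.
g = 3: 3^183 ≡ 366; 3^122 ≡ 1 — hits 1, so not a primitive root.
g = 4: 4^183 ≡ 1 — hits 1, so not a primitive root.
g = 5: 5^183 ≡ 366; 5^122 ≡ 1 — hits 1, so not a primitive root.
g = 6: 6^183 ≡ 366; 6^122 ≡ 283; 6^6 ≡ 47 — none is 1, so 6 is a primitive root.
Hence the least primitive root of 367 is 6.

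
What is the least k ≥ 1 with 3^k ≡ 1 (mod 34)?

ord(3) | φ(34) = φ(2)·φ(17) = 1·16 = 16 = 2^4.
Divisors of 16: 1, 2, 4, 8, 16.
Check 3^d mod 34 for each divisor in increasing order:
3^1 ≡ 3
3^2 ≡ 9
3^4 ≡ 13
3^8 ≡ 33
3^16 ≡ 1
The smallest such exponent is 16, so the order of 3 is 16.

16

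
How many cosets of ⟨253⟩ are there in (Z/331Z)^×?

6

By Lagrange's theorem, ord_331(253) divides φ(331) = 331 − 1 = 330 = 2 · 3 · 5 · 11.
Divisors of 330: 1, 2, 3, 5, 6, 10, 11, 15, 22, 30, 33, 55, 66, 110, 165, 330.
Evaluate successive powers at the divisors of 330:
253^1 ≡ 253
253^2 ≡ 126
253^3 ≡ 102
253^5 ≡ 274
253^6 ≡ 143
253^10 ≡ 270
253^11 ≡ 124
253^15 ≡ 167
253^22 ≡ 150
253^30 ≡ 85
253^33 ≡ 64
253^55 ≡ 1
Thus |⟨253⟩| = ord(253) = 55.
Index = |(Z/331Z)^×| / |⟨253⟩| = 330 / 55 = 6.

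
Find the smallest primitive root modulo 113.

φ(113) = 113 − 1 = 112 = 2^4 · 7.
Test candidates g = 2, 3, … against the prime factors q ∈ {2, 7} of φ(113): g is a generator iff g^(112/q) ≢ 1 for every such q.
g = 2: 2^56 ≡ 1 — hits 1, so not a primitive root.
g = 3: 3^56 ≡ 112; 3^16 ≡ 49 — none is 1, so 3 is a primitive root.
So 3 is the smallest generator of (Z/113Z)^×.

3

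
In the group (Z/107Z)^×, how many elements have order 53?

φ(107) = 107 − 1 = 106 = 2 · 53.
(Z/107Z)^× is cyclic (|G| = 106); a cyclic group of order m has exactly φ(d) elements of each order d | m, and none otherwise.
53 | 106, and φ(53) = 53 − 1 = 52.

52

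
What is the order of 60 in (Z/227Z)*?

226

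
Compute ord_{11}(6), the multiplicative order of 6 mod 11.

Since 6 ∈ (Z/11Z)^×, its order divides φ(11) = 11 − 1 = 10 = 2 · 5.
Divisors of 10: 1, 2, 5, 10.
Test each divisor d:
6^1 ≡ 6
6^2 ≡ 3
6^5 ≡ 10
6^10 ≡ 1
The smallest such exponent is 10, so the order of 6 is 10.

10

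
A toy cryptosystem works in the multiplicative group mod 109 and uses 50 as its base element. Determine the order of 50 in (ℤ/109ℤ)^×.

108

By Lagrange's theorem, ord_109(50) divides φ(109) = 109 − 1 = 108 = 2^2 · 3^3.
Divisors of 108: 1, 2, 3, 4, 6, 9, 12, 18, 27, 36, 54, 108.
Test each divisor d:
50^1 ≡ 50 (mod 109)
50^2 ≡ 102 (mod 109)
50^3 ≡ 86 (mod 109)
50^4 ≡ 49 (mod 109)
50^6 ≡ 93 (mod 109)
50^9 ≡ 41 (mod 109)
50^12 ≡ 38 (mod 109)
50^18 ≡ 46 (mod 109)
50^27 ≡ 33 (mod 109)
50^36 ≡ 45 (mod 109)
50^54 ≡ 108 (mod 109)
50^108 ≡ 1 (mod 109) ✓
Therefore the multiplicative order of 50 modulo 109 is 108.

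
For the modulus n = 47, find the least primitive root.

5

φ(47) = 47 − 1 = 46 = 2 · 23.
Test candidates g = 2, 3, … against the prime factors q ∈ {2, 23} of φ(47): g is a generator iff g^(46/q) ≢ 1 for every such q.
g = 2: 2^23 ≡ 1 — hits 1, so not a primitive root.
g = 3: 3^23 ≡ 1 — hits 1, so not a primitive root.
g = 4: 4^23 ≡ 1 — hits 1, so not a primitive root.
g = 5: 5^23 ≡ 46; 5^2 ≡ 25 — none is 1, so 5 is a primitive root.
Hence the least primitive root of 47 is 5.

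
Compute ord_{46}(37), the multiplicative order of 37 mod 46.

22

Since 37 ∈ (Z/46Z)^×, its order divides φ(46) = φ(2)·φ(23) = 1·22 = 22 = 2 · 11.
Divisors of 22: 1, 2, 11, 22.
Evaluate successive powers at the divisors of 22:
37^1 ≡ 37 (mod 46)
37^2 ≡ 35 (mod 46)
37^11 ≡ 45 (mod 46)
37^22 ≡ 1 (mod 46) ✓
So ord_46(37) = 22.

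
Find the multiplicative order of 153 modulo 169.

ord(153) | φ(169) = φ(13^2) = 13·(13−1) = 156 = 2^2 · 3 · 13.
Divisors of 156: 1, 2, 3, 4, 6, 12, 13, 26, 39, 52, 78, 156.
Evaluate successive powers at the divisors of 156:
153^1 ≡ 153 (mod 169)
153^2 ≡ 87 (mod 169)
153^3 ≡ 129 (mod 169)
153^4 ≡ 133 (mod 169)
153^6 ≡ 79 (mod 169)
153^12 ≡ 157 (mod 169)
153^13 ≡ 23 (mod 169)
153^26 ≡ 22 (mod 169)
153^39 ≡ 168 (mod 169)
153^52 ≡ 146 (mod 169)
153^78 ≡ 1 (mod 169) ✓
The smallest such exponent is 78, so the order of 153 is 78.

78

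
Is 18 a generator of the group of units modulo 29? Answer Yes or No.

Yes

φ(29) = 29 − 1 = 28 = 2^2 · 7.
Test 18^(28/q) mod 29 for each prime factor q of 28:
18^14 ≡ 28 (mod 29)  [q = 2: ≢ 1 ✓]
18^4 ≡ 25 (mod 29)  [q = 7: ≢ 1 ✓]
All checks pass, so 18 has order 28 and is a primitive root modulo 29.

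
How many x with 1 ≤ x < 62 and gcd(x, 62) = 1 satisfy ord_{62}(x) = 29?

0

φ(62) = φ(2)·φ(31) = 1·30 = 30 = 2 · 3 · 5.
In a cyclic group of order 30, there are φ(d) elements of order d for each divisor d of 30, and zero for non-divisors.
Since 29 ∤ 30, the count is 0.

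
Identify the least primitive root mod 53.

2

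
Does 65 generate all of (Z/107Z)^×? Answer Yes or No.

Yes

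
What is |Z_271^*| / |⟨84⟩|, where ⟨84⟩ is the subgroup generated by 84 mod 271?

The order of 84 must divide φ(271) = 271 − 1 = 270 = 2 · 3^3 · 5.
Divisors of 270: 1, 2, 3, 5, 6, 9, 10, 15, 18, 27, 30, 45, 54, 90, 135, 270.
Test each divisor d:
84^1 ≡ 84
84^2 ≡ 10
84^3 ≡ 27
84^5 ≡ 270
84^6 ≡ 187
84^9 ≡ 171
84^10 ≡ 1
So ord_271(84) = 10, hence |⟨84⟩| = 10.
[(Z/271Z)^× : ⟨84⟩] = 270/10 = 27.

27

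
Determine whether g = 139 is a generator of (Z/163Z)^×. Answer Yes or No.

φ(163) = 163 − 1 = 162 = 2 · 3^4.
139 is a primitive root mod 163 iff 139^(φ(163)/q) ≢ 1 for every prime q | φ(163), i.e. q ∈ {2, 3}.
139^81 ≡ 162 (mod 163)  [q = 2: ≢ 1 ✓]
139^54 ≡ 58 (mod 163)  [q = 3: ≢ 1 ✓]
Every test exponent gives a nontrivial residue, hence 139 generates the full group.

Yes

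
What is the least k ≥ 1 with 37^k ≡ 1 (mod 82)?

By Lagrange's theorem, ord_82(37) divides φ(82) = φ(2)·φ(41) = 1·40 = 40 = 2^3 · 5.
Divisors of 40: 1, 2, 4, 5, 8, 10, 20, 40.
Evaluate successive powers at the divisors of 40:
37^1 ≡ 37
37^2 ≡ 57
37^4 ≡ 51
37^5 ≡ 1
Hence ord(37) = 5.

5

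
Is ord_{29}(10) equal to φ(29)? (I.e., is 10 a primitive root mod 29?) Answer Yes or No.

φ(29) = 29 − 1 = 28 = 2^2 · 7.
It suffices to check that the order of 10 is not a proper divisor of 28: compute 10^(28/q) for q ∈ {2, 7}.
10^14 ≡ 28 (mod 29)  [q = 2: ≢ 1 ✓]
10^4 ≡ 24 (mod 29)  [q = 7: ≢ 1 ✓]
All checks pass, so 10 has order 28 and is a primitive root modulo 29.

Yes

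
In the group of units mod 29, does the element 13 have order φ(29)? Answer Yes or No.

No

φ(29) = 29 − 1 = 28 = 2^2 · 7.
It suffices to check that the order of 13 is not a proper divisor of 28: compute 13^(28/q) for q ∈ {2, 7}.
13^14 ≡ 1 (mod 29)  [q = 2: ≡ 1 ✗]
13^4 ≡ 25 (mod 29)  [q = 7: ≢ 1 ✓]
The check at q = 2 fails, so 13 generates a proper subgroup.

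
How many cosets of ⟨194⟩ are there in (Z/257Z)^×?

1

ord(194) | φ(257) = 257 − 1 = 256 = 2^8.
Divisors of 256: 1, 2, 4, 8, 16, 32, 64, 128, 256.
Evaluate successive powers at the divisors of 256:
194^1 ≡ 194 (mod 257)
194^2 ≡ 114 (mod 257)
194^4 ≡ 146 (mod 257)
194^8 ≡ 242 (mod 257)
194^16 ≡ 225 (mod 257)
194^32 ≡ 253 (mod 257)
194^64 ≡ 16 (mod 257)
194^128 ≡ 256 (mod 257)
194^256 ≡ 1 (mod 257) ✓
So ord_257(194) = 256, hence |⟨194⟩| = 256.
[(Z/257Z)^× : ⟨194⟩] = 256/256 = 1.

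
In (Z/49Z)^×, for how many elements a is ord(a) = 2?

1

φ(49) = φ(7^2) = 7·(7−1) = 42 = 2 · 3 · 7.
In a cyclic group of order 42, there are φ(d) elements of order d for each divisor d of 42, and zero for non-divisors.
2 | 42, and φ(2) = 2 − 1 = 1.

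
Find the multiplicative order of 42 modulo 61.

Since 42 ∈ (Z/61Z)^×, its order divides φ(61) = 61 − 1 = 60 = 2^2 · 3 · 5.
Divisors of 60: 1, 2, 3, 4, 5, 6, 10, 12, 15, 20, 30, 60.
Compute 42^d (mod 61) for the divisors d until we hit 1:
42^1 ≡ 42 (mod 61)
42^2 ≡ 56 (mod 61)
42^3 ≡ 34 (mod 61)
42^4 ≡ 25 (mod 61)
42^5 ≡ 13 (mod 61)
42^6 ≡ 58 (mod 61)
42^10 ≡ 47 (mod 61)
42^12 ≡ 9 (mod 61)
42^15 ≡ 1 (mod 61) ✓
The smallest such exponent is 15, so the order of 42 is 15.

15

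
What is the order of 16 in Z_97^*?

The order of 16 must divide φ(97) = 97 − 1 = 96 = 2^5 · 3.
Divisors of 96: 1, 2, 3, 4, 6, 8, 12, 16, 24, 32, 48, 96.
Check 16^d mod 97 for each divisor in increasing order:
16^1 ≡ 16 (mod 97)
16^2 ≡ 62 (mod 97)
16^3 ≡ 22 (mod 97)
16^4 ≡ 61 (mod 97)
16^6 ≡ 96 (mod 97)
16^8 ≡ 35 (mod 97)
16^12 ≡ 1 (mod 97) ✓
The smallest such exponent is 12, so the order of 16 is 12.

12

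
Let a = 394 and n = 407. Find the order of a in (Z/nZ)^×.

By Lagrange's theorem, ord_407(394) divides φ(407) = φ(11·37) = (11−1)·(37−1) = 10·36 = 360 = 2^3 · 3^2 · 5.
Divisors of 360: 1, 2, 3, 4, 5, 6, 8, 9, 10, 12, 15, 18, 20, 24, 30, 36, 40, 45, 60, 72, 90, 120, 180, 360.
Evaluate successive powers at the divisors of 360:
394^1 ≡ 394 (mod 407)
394^2 ≡ 169 (mod 407)
394^3 ≡ 245 (mod 407)
394^4 ≡ 71 (mod 407)
394^5 ≡ 298 (mod 407)
394^6 ≡ 196 (mod 407)
394^8 ≡ 157 (mod 407)
394^9 ≡ 401 (mod 407)
394^10 ≡ 78 (mod 407)
394^12 ≡ 158 (mod 407)
394^15 ≡ 45 (mod 407)
394^18 ≡ 36 (mod 407)
394^20 ≡ 386 (mod 407)
394^24 ≡ 137 (mod 407)
394^30 ≡ 397 (mod 407)
394^36 ≡ 75 (mod 407)
394^40 ≡ 34 (mod 407)
394^45 ≡ 364 (mod 407)
394^60 ≡ 100 (mod 407)
394^72 ≡ 334 (mod 407)
394^90 ≡ 221 (mod 407)
394^120 ≡ 232 (mod 407)
394^180 ≡ 1 (mod 407) ✓
Hence ord(394) = 180.

180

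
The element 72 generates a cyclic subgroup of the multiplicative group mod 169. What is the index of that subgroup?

The order of 72 must divide φ(169) = φ(13^2) = 13·(13−1) = 156 = 2^2 · 3 · 13.
Divisors of 156: 1, 2, 3, 4, 6, 12, 13, 26, 39, 52, 78, 156.
Check 72^d mod 169 for each divisor in increasing order:
72^1 ≡ 72 (mod 169)
72^2 ≡ 114 (mod 169)
72^3 ≡ 96 (mod 169)
72^4 ≡ 152 (mod 169)
72^6 ≡ 90 (mod 169)
72^12 ≡ 157 (mod 169)
72^13 ≡ 150 (mod 169)
72^26 ≡ 23 (mod 169)
72^39 ≡ 70 (mod 169)
72^52 ≡ 22 (mod 169)
72^78 ≡ 168 (mod 169)
72^156 ≡ 1 (mod 169) ✓
The order of 72 is 156, so the subgroup it generates has 156 elements.
The index is φ(169) / ord(72) = 156 / 156 = 1.

1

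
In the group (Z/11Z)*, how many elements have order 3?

0

φ(11) = 11 − 1 = 10 = 2 · 5.
In a cyclic group of order 10, there are φ(d) elements of order d for each divisor d of 10, and zero for non-divisors.
3 does not divide 10, so no element of (Z/11Z)^× has order 3.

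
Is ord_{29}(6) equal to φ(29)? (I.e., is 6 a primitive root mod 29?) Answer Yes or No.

No

φ(29) = 29 − 1 = 28 = 2^2 · 7.
6 is a primitive root mod 29 iff 6^(φ(29)/q) ≢ 1 for every prime q | φ(29), i.e. q ∈ {2, 7}.
6^14 ≡ 1 (mod 29)  [q = 2: ≡ 1 ✗]
6^4 ≡ 20 (mod 29)  [q = 7: ≢ 1 ✓]
The check at q = 2 fails, so 6 generates a proper subgroup.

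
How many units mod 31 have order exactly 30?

φ(31) = 31 − 1 = 30 = 2 · 3 · 5.
Since (Z/31Z)^× is cyclic of order 30, the number of elements of order d is φ(d) when d | 30 and 0 otherwise.
30 = 2 · 3 · 5 divides 30, and φ(30) = 8.

8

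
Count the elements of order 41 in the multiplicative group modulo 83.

40

φ(83) = 83 − 1 = 82 = 2 · 41.
In a cyclic group of order 82, there are φ(d) elements of order d for each divisor d of 82, and zero for non-divisors.
41 | 82, and φ(41) = 41 − 1 = 40.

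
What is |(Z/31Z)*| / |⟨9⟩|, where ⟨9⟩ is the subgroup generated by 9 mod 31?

The order of 9 must divide φ(31) = 31 − 1 = 30 = 2 · 3 · 5.
Divisors of 30: 1, 2, 3, 5, 6, 10, 15, 30.
Test each divisor d:
9^1 ≡ 9 (mod 31)
9^2 ≡ 19 (mod 31)
9^3 ≡ 16 (mod 31)
9^5 ≡ 25 (mod 31)
9^6 ≡ 8 (mod 31)
9^10 ≡ 5 (mod 31)
9^15 ≡ 1 (mod 31) ✓
So ord_31(9) = 15, hence |⟨9⟩| = 15.
The index is φ(31) / ord(9) = 30 / 15 = 2.

2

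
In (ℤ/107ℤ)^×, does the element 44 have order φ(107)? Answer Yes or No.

No

φ(107) = 107 − 1 = 106 = 2 · 53.
Test 44^(106/q) mod 107 for each prime factor q of 106:
44^53 ≡ 1 (mod 107)  [q = 2: ≡ 1 ✗]
44^2 ≡ 10 (mod 107)  [q = 53: ≢ 1 ✓]
Since 44^53 ≡ 1, the order of 44 divides 53 < 106, so 44 is not a primitive root.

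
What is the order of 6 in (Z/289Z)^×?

272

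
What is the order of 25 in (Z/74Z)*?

18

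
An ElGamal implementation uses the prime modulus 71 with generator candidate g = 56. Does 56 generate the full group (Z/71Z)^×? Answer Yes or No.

Yes

φ(71) = 71 − 1 = 70 = 2 · 5 · 7.
An element g generates (Z/71Z)^× iff g^(70/q) ≢ 1 (mod 71) for each prime q ∈ {2, 5, 7}.
56^35 ≡ 70 (mod 71)  [q = 2: ≢ 1 ✓]
56^14 ≡ 25 (mod 71)  [q = 5: ≢ 1 ✓]
56^10 ≡ 48 (mod 71)  [q = 7: ≢ 1 ✓]
Every test exponent gives a nontrivial residue, hence 56 generates the full group.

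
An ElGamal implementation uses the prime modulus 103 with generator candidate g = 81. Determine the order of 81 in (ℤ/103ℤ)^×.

By Lagrange's theorem, ord_103(81) divides φ(103) = 103 − 1 = 102 = 2 · 3 · 17.
Divisors of 102: 1, 2, 3, 6, 17, 34, 51, 102.
Compute 81^d (mod 103) for the divisors d until we hit 1:
81^1 ≡ 81
81^2 ≡ 72
81^3 ≡ 64
81^6 ≡ 79
81^17 ≡ 1
Therefore the multiplicative order of 81 modulo 103 is 17.

17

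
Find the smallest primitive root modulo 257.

φ(257) = 257 − 1 = 256 = 2^8.
Test candidates g = 2, 3, … against the prime factors q ∈ {2} of φ(257): g is a generator iff g^(256/q) ≢ 1 for every such q.
g = 2: 2^128 ≡ 1 — hits 1, so not a primitive root.
g = 3: 3^128 ≡ 256 — none is 1, so 3 is a primitive root.
So 3 is the smallest generator of (Z/257Z)^×.

3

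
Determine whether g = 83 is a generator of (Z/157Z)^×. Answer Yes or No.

φ(157) = 157 − 1 = 156 = 2^2 · 3 · 13.
An element g generates (Z/157Z)^× iff g^(156/q) ≢ 1 (mod 157) for each prime q ∈ {2, 3, 13}.
83^78 ≡ 156 (mod 157)  [q = 2: ≢ 1 ✓]
83^52 ≡ 144 (mod 157)  [q = 3: ≢ 1 ✓]
83^12 ≡ 46 (mod 157)  [q = 13: ≢ 1 ✓]
Every test exponent gives a nontrivial residue, hence 83 generates the full group.

Yes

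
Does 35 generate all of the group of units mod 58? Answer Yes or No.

No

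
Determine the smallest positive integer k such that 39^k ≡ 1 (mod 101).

20

Since 39 ∈ (Z/101Z)^×, its order divides φ(101) = 101 − 1 = 100 = 2^2 · 5^2.
Divisors of 100: 1, 2, 4, 5, 10, 20, 25, 50, 100.
Compute 39^d (mod 101) for the divisors d until we hit 1:
39^1 ≡ 39
39^2 ≡ 6
39^4 ≡ 36
39^5 ≡ 91
39^10 ≡ 100
39^20 ≡ 1
Hence ord(39) = 20.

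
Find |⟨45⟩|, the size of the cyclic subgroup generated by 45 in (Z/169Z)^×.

156

By Lagrange's theorem, ord_169(45) divides φ(169) = φ(13^2) = 13·(13−1) = 156 = 2^2 · 3 · 13.
Divisors of 156: 1, 2, 3, 4, 6, 12, 13, 26, 39, 52, 78, 156.
Evaluate successive powers at the divisors of 156:
45^1 ≡ 45 (mod 169)
45^2 ≡ 166 (mod 169)
45^3 ≡ 34 (mod 169)
45^4 ≡ 9 (mod 169)
45^6 ≡ 142 (mod 169)
45^12 ≡ 53 (mod 169)
45^13 ≡ 19 (mod 169)
45^26 ≡ 23 (mod 169)
45^39 ≡ 99 (mod 169)
45^52 ≡ 22 (mod 169)
45^78 ≡ 168 (mod 169)
45^156 ≡ 1 (mod 169) ✓
So ord_169(45) = 156.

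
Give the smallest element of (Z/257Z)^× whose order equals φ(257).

3

φ(257) = 257 − 1 = 256 = 2^8.
g is a primitive root iff g^(256/q) ≢ 1 (mod 257) for each prime q ∈ {2}.
g = 2: 2^128 ≡ 1 — hits 1, so not a primitive root.
g = 3: 3^128 ≡ 256 — none is 1, so 3 is a primitive root.
Hence the least primitive root of 257 is 3.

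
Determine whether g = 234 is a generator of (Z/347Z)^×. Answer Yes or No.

Yes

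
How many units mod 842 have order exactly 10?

φ(842) = φ(2)·φ(421) = 1·420 = 420 = 2^2 · 3 · 5 · 7.
Since (Z/842Z)^× is cyclic of order 420, the number of elements of order d is φ(d) when d | 420 and 0 otherwise.
10 = 2 · 5 divides 420, and φ(10) = 4.

4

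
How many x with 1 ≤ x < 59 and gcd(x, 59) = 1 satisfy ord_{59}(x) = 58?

28

φ(59) = 59 − 1 = 58 = 2 · 29.
In a cyclic group of order 58, there are φ(d) elements of order d for each divisor d of 58, and zero for non-divisors.
58 = 2 · 29 divides 58, and φ(58) = 28.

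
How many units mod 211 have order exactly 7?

6

φ(211) = 211 − 1 = 210 = 2 · 3 · 5 · 7.
In a cyclic group of order 210, there are φ(d) elements of order d for each divisor d of 210, and zero for non-divisors.
7 | 210, and φ(7) = 7 − 1 = 6.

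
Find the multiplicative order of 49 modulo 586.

146

The order of 49 must divide φ(586) = φ(2)·φ(293) = 1·292 = 292 = 2^2 · 73.
Divisors of 292: 1, 2, 4, 73, 146, 292.
Evaluate successive powers at the divisors of 292:
49^1 ≡ 49 (mod 586)
49^2 ≡ 57 (mod 586)
49^4 ≡ 319 (mod 586)
49^73 ≡ 585 (mod 586)
49^146 ≡ 1 (mod 586) ✓
Hence ord(49) = 146.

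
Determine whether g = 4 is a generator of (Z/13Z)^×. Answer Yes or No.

No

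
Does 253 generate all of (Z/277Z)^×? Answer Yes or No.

φ(277) = 277 − 1 = 276 = 2^2 · 3 · 23.
It suffices to check that the order of 253 is not a proper divisor of 276: compute 253^(276/q) for q ∈ {2, 3, 23}.
253^138 ≡ 276 (mod 277)  [q = 2: ≢ 1 ✓]
253^92 ≡ 160 (mod 277)  [q = 3: ≢ 1 ✓]
253^12 ≡ 203 (mod 277)  [q = 23: ≢ 1 ✓]
All checks pass, so 253 has order 276 and is a primitive root modulo 277.

Yes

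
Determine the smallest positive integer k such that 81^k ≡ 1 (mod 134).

11

By Lagrange's theorem, ord_134(81) divides φ(134) = φ(2)·φ(67) = 1·66 = 66 = 2 · 3 · 11.
Divisors of 66: 1, 2, 3, 6, 11, 22, 33, 66.
Evaluate successive powers at the divisors of 66:
81^1 ≡ 81
81^2 ≡ 129
81^3 ≡ 131
81^6 ≡ 9
81^11 ≡ 1
Therefore the multiplicative order of 81 modulo 134 is 11.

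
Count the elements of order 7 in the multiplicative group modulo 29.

6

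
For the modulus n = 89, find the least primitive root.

3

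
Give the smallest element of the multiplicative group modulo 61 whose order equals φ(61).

2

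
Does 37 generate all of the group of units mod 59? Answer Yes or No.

φ(59) = 59 − 1 = 58 = 2 · 29.
It suffices to check that the order of 37 is not a proper divisor of 58: compute 37^(58/q) for q ∈ {2, 29}.
37^29 ≡ 58 (mod 59)  [q = 2: ≢ 1 ✓]
37^2 ≡ 12 (mod 59)  [q = 29: ≢ 1 ✓]
All checks pass, so 37 has order 58 and is a primitive root modulo 59.

Yes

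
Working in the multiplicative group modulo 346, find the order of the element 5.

172

The order of 5 must divide φ(346) = φ(2)·φ(173) = 1·172 = 172 = 2^2 · 43.
Divisors of 172: 1, 2, 4, 43, 86, 172.
Compute 5^d (mod 346) for the divisors d until we hit 1:
5^1 ≡ 5 (mod 346)
5^2 ≡ 25 (mod 346)
5^4 ≡ 279 (mod 346)
5^43 ≡ 93 (mod 346)
5^86 ≡ 345 (mod 346)
5^172 ≡ 1 (mod 346) ✓
So ord_346(5) = 172.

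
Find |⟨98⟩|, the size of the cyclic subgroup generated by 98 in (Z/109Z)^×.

108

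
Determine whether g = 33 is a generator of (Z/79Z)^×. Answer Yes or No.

No

φ(79) = 79 − 1 = 78 = 2 · 3 · 13.
It suffices to check that the order of 33 is not a proper divisor of 78: compute 33^(78/q) for q ∈ {2, 3, 13}.
33^39 ≡ 78 (mod 79)  [q = 2: ≢ 1 ✓]
33^26 ≡ 1 (mod 79)  [q = 3: ≡ 1 ✗]
33^6 ≡ 64 (mod 79)  [q = 13: ≢ 1 ✓]
The check at q = 3 fails, so 33 generates a proper subgroup.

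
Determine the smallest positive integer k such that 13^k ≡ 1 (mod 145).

28

ord(13) | φ(145) = φ(5·29) = (5−1)·(29−1) = 4·28 = 112 = 2^4 · 7.
Divisors of 112: 1, 2, 4, 7, 8, 14, 16, 28, 56, 112.
Check 13^d mod 145 for each divisor in increasing order:
13^1 ≡ 13 (mod 145)
13^2 ≡ 24 (mod 145)
13^4 ≡ 141 (mod 145)
13^7 ≡ 57 (mod 145)
13^8 ≡ 16 (mod 145)
13^14 ≡ 59 (mod 145)
13^16 ≡ 111 (mod 145)
13^28 ≡ 1 (mod 145) ✓
So ord_145(13) = 28.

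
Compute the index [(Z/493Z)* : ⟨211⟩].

ord(211) | φ(493) = φ(17·29) = (17−1)·(29−1) = 16·28 = 448 = 2^6 · 7.
Divisors of 448: 1, 2, 4, 7, 8, 14, 16, 28, 32, 56, 64, 112, 224, 448.
Compute 211^d (mod 493) for the divisors d until we hit 1:
211^1 ≡ 211 (mod 493)
211^2 ≡ 151 (mod 493)
211^4 ≡ 123 (mod 493)
211^7 ≡ 46 (mod 493)
211^8 ≡ 339 (mod 493)
211^14 ≡ 144 (mod 493)
211^16 ≡ 52 (mod 493)
211^28 ≡ 30 (mod 493)
211^32 ≡ 239 (mod 493)
211^56 ≡ 407 (mod 493)
211^64 ≡ 426 (mod 493)
211^112 ≡ 1 (mod 493) ✓
So ord_493(211) = 112, hence |⟨211⟩| = 112.
The index is φ(493) / ord(211) = 448 / 112 = 4.

4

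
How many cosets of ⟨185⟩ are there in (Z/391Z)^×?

Since 185 ∈ (Z/391Z)^×, its order divides φ(391) = φ(17·23) = (17−1)·(23−1) = 16·22 = 352 = 2^5 · 11.
Divisors of 352: 1, 2, 4, 8, 11, 16, 22, 32, 44, 88, 176, 352.
Compute 185^d (mod 391) for the divisors d until we hit 1:
185^1 ≡ 185 (mod 391)
185^2 ≡ 208 (mod 391)
185^4 ≡ 254 (mod 391)
185^8 ≡ 1 (mod 391) ✓
So ord_391(185) = 8, hence |⟨185⟩| = 8.
Index = |(Z/391Z)^×| / |⟨185⟩| = 352 / 8 = 44.

44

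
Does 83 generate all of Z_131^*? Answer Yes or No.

φ(131) = 131 − 1 = 130 = 2 · 5 · 13.
An element g generates (Z/131Z)^× iff g^(130/q) ≢ 1 (mod 131) for each prime q ∈ {2, 5, 13}.
83^65 ≡ 130 (mod 131)  [q = 2: ≢ 1 ✓]
83^26 ≡ 53 (mod 131)  [q = 5: ≢ 1 ✓]
83^10 ≡ 63 (mod 131)  [q = 13: ≢ 1 ✓]
All checks pass, so 83 has order 130 and is a primitive root modulo 131.

Yes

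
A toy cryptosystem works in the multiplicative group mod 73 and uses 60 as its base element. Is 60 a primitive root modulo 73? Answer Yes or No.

Yes

φ(73) = 73 − 1 = 72 = 2^3 · 3^2.
It suffices to check that the order of 60 is not a proper divisor of 72: compute 60^(72/q) for q ∈ {2, 3}.
60^36 ≡ 72 (mod 73)  [q = 2: ≢ 1 ✓]
60^24 ≡ 64 (mod 73)  [q = 3: ≢ 1 ✓]
None equal 1, so ord_73(60) = 72: 60 is a primitive root.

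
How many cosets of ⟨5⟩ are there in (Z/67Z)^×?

ord(5) | φ(67) = 67 − 1 = 66 = 2 · 3 · 11.
Divisors of 66: 1, 2, 3, 6, 11, 22, 33, 66.
Evaluate successive powers at the divisors of 66:
5^1 ≡ 5
5^2 ≡ 25
5^3 ≡ 58
5^6 ≡ 14
5^11 ≡ 66
5^22 ≡ 1
The order of 5 is 22, so the subgroup it generates has 22 elements.
The index is φ(67) / ord(5) = 66 / 22 = 3.

3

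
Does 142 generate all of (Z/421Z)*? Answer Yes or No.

φ(421) = 421 − 1 = 420 = 2^2 · 3 · 5 · 7.
An element g generates (Z/421Z)^× iff g^(420/q) ≢ 1 (mod 421) for each prime q ∈ {2, 3, 5, 7}.
142^210 ≡ 1 (mod 421)  [q = 2: ≡ 1 ✗]
142^140 ≡ 1 (mod 421)  [q = 3: ≡ 1 ✗]
142^84 ≡ 252 (mod 421)  [q = 5: ≢ 1 ✓]
142^60 ≡ 1 (mod 421)  [q = 7: ≡ 1 ✗]
Since 142^210 ≡ 1, the order of 142 divides 210 < 420, so 142 is not a primitive root.

No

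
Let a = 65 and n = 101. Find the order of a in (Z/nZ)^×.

10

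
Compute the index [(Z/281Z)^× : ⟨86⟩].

Since 86 ∈ (Z/281Z)^×, its order divides φ(281) = 281 − 1 = 280 = 2^3 · 5 · 7.
Divisors of 280: 1, 2, 4, 5, 7, 8, 10, 14, 20, 28, 35, 40, 56, 70, 140, 280.
Evaluate successive powers at the divisors of 280:
86^1 ≡ 86
86^2 ≡ 90
86^4 ≡ 232
86^5 ≡ 1
So ord_281(86) = 5, hence |⟨86⟩| = 5.
Index = |(Z/281Z)^×| / |⟨86⟩| = 280 / 5 = 56.

56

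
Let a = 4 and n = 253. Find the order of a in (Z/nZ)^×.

55

The order of 4 must divide φ(253) = φ(11·23) = (11−1)·(23−1) = 10·22 = 220 = 2^2 · 5 · 11.
Divisors of 220: 1, 2, 4, 5, 10, 11, 20, 22, 44, 55, 110, 220.
Evaluate successive powers at the divisors of 220:
4^1 ≡ 4 (mod 253)
4^2 ≡ 16 (mod 253)
4^4 ≡ 3 (mod 253)
4^5 ≡ 12 (mod 253)
4^10 ≡ 144 (mod 253)
4^11 ≡ 70 (mod 253)
4^20 ≡ 243 (mod 253)
4^22 ≡ 93 (mod 253)
4^44 ≡ 47 (mod 253)
4^55 ≡ 1 (mod 253) ✓
The smallest such exponent is 55, so the order of 4 is 55.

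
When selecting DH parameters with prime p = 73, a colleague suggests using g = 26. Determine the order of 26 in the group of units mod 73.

72

By Lagrange's theorem, ord_73(26) divides φ(73) = 73 − 1 = 72 = 2^3 · 3^2.
Divisors of 72: 1, 2, 3, 4, 6, 8, 9, 12, 18, 24, 36, 72.
Compute 26^d (mod 73) for the divisors d until we hit 1:
26^1 ≡ 26 (mod 73)
26^2 ≡ 19 (mod 73)
26^3 ≡ 56 (mod 73)
26^4 ≡ 69 (mod 73)
26^6 ≡ 70 (mod 73)
26^8 ≡ 16 (mod 73)
26^9 ≡ 51 (mod 73)
26^12 ≡ 9 (mod 73)
26^18 ≡ 46 (mod 73)
26^24 ≡ 8 (mod 73)
26^36 ≡ 72 (mod 73)
26^72 ≡ 1 (mod 73) ✓
Therefore the multiplicative order of 26 modulo 73 is 72.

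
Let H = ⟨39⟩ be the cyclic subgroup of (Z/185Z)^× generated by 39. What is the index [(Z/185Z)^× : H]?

4

By Lagrange's theorem, ord_185(39) divides φ(185) = φ(5·37) = (5−1)·(37−1) = 4·36 = 144 = 2^4 · 3^2.
Divisors of 144: 1, 2, 3, 4, 6, 8, 9, 12, 16, 18, 24, 36, 48, 72, 144.
Test each divisor d:
39^1 ≡ 39 (mod 185)
39^2 ≡ 41 (mod 185)
39^3 ≡ 119 (mod 185)
39^4 ≡ 16 (mod 185)
39^6 ≡ 101 (mod 185)
39^8 ≡ 71 (mod 185)
39^9 ≡ 179 (mod 185)
39^12 ≡ 26 (mod 185)
39^16 ≡ 46 (mod 185)
39^18 ≡ 36 (mod 185)
39^24 ≡ 121 (mod 185)
39^36 ≡ 1 (mod 185) ✓
Thus |⟨39⟩| = ord(39) = 36.
[(Z/185Z)^× : ⟨39⟩] = 144/36 = 4.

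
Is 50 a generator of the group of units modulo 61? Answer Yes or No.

No

φ(61) = 61 − 1 = 60 = 2^2 · 3 · 5.
50 is a primitive root mod 61 iff 50^(φ(61)/q) ≢ 1 for every prime q | φ(61), i.e. q ∈ {2, 3, 5}.
50^30 ≡ 60 (mod 61)  [q = 2: ≢ 1 ✓]
50^20 ≡ 1 (mod 61)  [q = 3: ≡ 1 ✗]
50^12 ≡ 1 (mod 61)  [q = 5: ≡ 1 ✗]
The check at q = 3 fails, so 50 generates a proper subgroup.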